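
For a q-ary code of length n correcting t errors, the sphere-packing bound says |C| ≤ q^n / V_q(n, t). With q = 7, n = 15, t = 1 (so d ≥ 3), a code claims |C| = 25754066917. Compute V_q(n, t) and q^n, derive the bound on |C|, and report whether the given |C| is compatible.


V_q(n, t) = 91, q^n = 4747561509943, Hamming bound = 52171005603, |C| = 25754066917 ≤ bound (satisfied).

Step 1: Compute V_q(n, t) = Σ_{j=0}^1 C(n, j) (q−1)^j.
  j = 0: C(15,0)·(6)^0 = 1·1 = 1.
  j = 1: C(15,1)·(6)^1 = 15·6 = 90.
  V_q(n, t) = 1 + 90 = 91.
Step 2: q^n = 7^15 = 4747561509943.
Step 3: Hamming bound ⌊q^n / V_q(n,t)⌋ = ⌊4747561509943/91⌋ = 52171005603.
Step 4: Compare |C| = 25754066917 to 52171005603: satisfied.
The claimed |C| lies below the Hamming bound.


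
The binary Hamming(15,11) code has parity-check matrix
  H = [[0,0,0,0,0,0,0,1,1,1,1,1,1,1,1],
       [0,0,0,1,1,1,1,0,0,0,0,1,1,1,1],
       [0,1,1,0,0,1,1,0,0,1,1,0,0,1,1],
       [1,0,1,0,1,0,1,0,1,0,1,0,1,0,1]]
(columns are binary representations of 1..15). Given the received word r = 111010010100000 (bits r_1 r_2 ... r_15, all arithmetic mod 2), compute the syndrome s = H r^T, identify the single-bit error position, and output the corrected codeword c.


s = (0, 1, 1, 1)^T, error position = 7, corrected codeword c = 111010110100000

Compute s = H r^T mod 2 one row at a time:
  s_1 = 1 + 0 + 1 + 0 + 0 + 0 + 0 + 0 = 2 ≡ 0 (mod 2).
  s_2 = 0 + 1 + 0 + 0 + 0 + 0 + 0 + 0 = 1 ≡ 1 (mod 2).
  s_3 = 1 + 1 + 0 + 0 + 1 + 0 + 0 + 0 = 3 ≡ 1 (mod 2).
  s_4 = 1 + 1 + 1 + 0 + 0 + 0 + 0 + 0 = 3 ≡ 1 (mod 2).
s = (0, 1, 1, 1)^T — this equals column 7 of H (binary 0111), so error is at position 7.
Correct: flip bit 7 of r = 111010010100000 to get c = 111010110100000.


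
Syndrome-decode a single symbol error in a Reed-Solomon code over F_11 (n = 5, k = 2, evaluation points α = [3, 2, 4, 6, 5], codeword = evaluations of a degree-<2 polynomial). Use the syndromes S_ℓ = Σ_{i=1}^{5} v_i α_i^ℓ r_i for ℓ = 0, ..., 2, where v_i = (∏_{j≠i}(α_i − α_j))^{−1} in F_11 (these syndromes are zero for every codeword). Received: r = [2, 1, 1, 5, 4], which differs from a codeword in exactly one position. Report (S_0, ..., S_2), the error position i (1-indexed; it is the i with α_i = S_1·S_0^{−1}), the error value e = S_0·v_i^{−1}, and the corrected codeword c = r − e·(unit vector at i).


S = (5, 9, 3), error at position 3, error magnitude e = 9, c = [2, 1, 3, 5, 4].

Step 1: column multipliers v_i = (∏_{j≠i}(α_i − α_j))^{−1} mod 11.
  i = 1 (α = 3): (3−2)(3−4)(3−6)(3−5) = 1·(−1)·(−3)·(−2) = −6 ≡ 5, so v_1 = 5^{−1} = 9 (mod 11).
  i = 2 (α = 2): (2−3)(2−4)(2−6)(2−5) = (−1)·(−2)·(−4)·(−3) = 24 ≡ 2, so v_2 = 2^{−1} = 6 (mod 11).
  i = 3 (α = 4): (4−3)(4−2)(4−6)(4−5) = 1·2·(−2)·(−1) = 4 ≡ 4, so v_3 = 4^{−1} = 3 (mod 11).
  i = 4 (α = 6): (6−3)(6−2)(6−4)(6−5) = 3·4·2·1 = 24 ≡ 2, so v_4 = 2^{−1} = 6 (mod 11).
  i = 5 (α = 5): (5−3)(5−2)(5−4)(5−6) = 2·3·1·(−1) = −6 ≡ 5, so v_5 = 5^{−1} = 9 (mod 11).
  v = [9, 6, 3, 6, 9].
Step 2: syndromes of r = [2, 1, 1, 5, 4] (all sums mod 11).
  S_0 = Σ v_i r_i = 9·2 + 6·1 + 3·1 + 6·5 + 9·4 = 93 ≡ 5.
  S_1 = Σ v_i α_i r_i = 9·3·2 + 6·2·1 + 3·4·1 + 6·6·5 + 9·5·4 = 438 ≡ 9.
  α_i^2 mod 11 = [9, 4, 5, 3, 3].
  S_2 = Σ v_i α_i^2 r_i = 9·9·2 + 6·4·1 + 3·5·1 + 6·3·5 + 9·3·4 = 399 ≡ 3.
  S = (5, 9, 3) ≠ 0, so r is not a codeword (an error is present).
Step 3: locate the error. For a single error e at position i, S_ℓ = v_i·e·α_i^ℓ, so α_err = S_1/S_0.
  S_0^{−1} = 5^{−1} = 9 (mod 11), so α_err = 9·9 = 81 ≡ 4 = α_3. Error position i = 3.
  Consistency check: S_2/S_1 = 3·5 = 15 ≡ 4 = α_err ✓ (single-error assumption holds).
Step 4: error magnitude e = S_0/v_3 = S_0·∏_{j≠3}(α_3 − α_j) = 5·4 = 20 ≡ 9 (mod 11).
Step 5: correct position 3: c_3 = r_3 − e = 1 − 9 ≡ 3 (mod 11). Hence c = [2, 1, 3, 5, 4].
  Check: interpolating c through the α_i gives m(x) = 10 + 1·x (degree < 2) with m(α_i) = c_i for every i, so c is indeed a codeword.


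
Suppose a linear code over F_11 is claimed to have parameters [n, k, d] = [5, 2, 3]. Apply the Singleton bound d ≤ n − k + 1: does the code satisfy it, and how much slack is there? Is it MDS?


Singleton RHS = n − k + 1 = 4, slack = 1, bound satisfied, not MDS.

Singleton bound: d ≤ n − k + 1.
Here n = 5, k = 2, so n − k + 1 = 4.
Given d = 3, check d ≤ 4: YES.
Slack = (n − k + 1) − d = 1.
The code is NOT MDS (slack = 1 > 0).
Description: the claimed parameters are [5, 2, 3]_11; such a code would be non-MDS.


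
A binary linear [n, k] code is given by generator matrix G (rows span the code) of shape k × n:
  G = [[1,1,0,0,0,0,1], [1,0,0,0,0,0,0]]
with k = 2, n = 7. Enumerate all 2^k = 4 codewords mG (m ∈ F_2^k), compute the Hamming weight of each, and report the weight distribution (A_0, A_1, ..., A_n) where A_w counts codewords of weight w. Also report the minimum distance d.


Weight distribution: A_0 = 1, A_1 = 1, A_2 = 1, A_3 = 1. Minimum distance d = 1.

Enumerate all 2^2 = 4 messages m ∈ F_2^2.
For each, compute codeword c = mG in F_2^7, then tally its weight.
  m = 00 → c = 0000000, weight = 0.
  m = 10 → c = 1100001, weight = 3.
  m = 01 → c = 1000000, weight = 1.
  m = 11 → c = 0100001, weight = 2.
Tally weights:
  weight 0: 1 codewords.
  weight 1: 1 codewords.
  weight 2: 1 codewords.
  weight 3: 1 codewords.
Minimum distance d = smallest w > 0 with A_w > 0 = 1.
Sanity: Σ A_w = 4 = 2^2 = 4 ✓.


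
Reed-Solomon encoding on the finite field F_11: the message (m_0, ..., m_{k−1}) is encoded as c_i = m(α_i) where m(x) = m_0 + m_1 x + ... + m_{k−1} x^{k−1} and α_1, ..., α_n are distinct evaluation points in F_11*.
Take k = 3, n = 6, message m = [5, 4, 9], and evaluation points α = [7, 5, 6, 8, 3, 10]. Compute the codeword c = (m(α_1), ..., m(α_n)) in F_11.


c = [1, 8, 1, 8, 10, 10]

Message polynomial: m(x) = 5 + 4·x + 9·x^2 (mod 11).
For each evaluation point α_i, compute m(α_i) mod 11:
  α_1 = 7: Horner steps 9 → 1 → 1, so m(7) = 1.
  α_2 = 5: Horner steps 9 → 5 → 8, so m(5) = 8.
  α_3 = 6: Horner steps 9 → 3 → 1, so m(6) = 1.
  α_4 = 8: Horner steps 9 → 10 → 8, so m(8) = 8.
  α_5 = 3: Horner steps 9 → 9 → 10, so m(3) = 10.
  α_6 = 10: Horner steps 9 → 6 → 10, so m(10) = 10.
Codeword c = [1, 8, 1, 8, 10, 10] ∈ F_11^6.


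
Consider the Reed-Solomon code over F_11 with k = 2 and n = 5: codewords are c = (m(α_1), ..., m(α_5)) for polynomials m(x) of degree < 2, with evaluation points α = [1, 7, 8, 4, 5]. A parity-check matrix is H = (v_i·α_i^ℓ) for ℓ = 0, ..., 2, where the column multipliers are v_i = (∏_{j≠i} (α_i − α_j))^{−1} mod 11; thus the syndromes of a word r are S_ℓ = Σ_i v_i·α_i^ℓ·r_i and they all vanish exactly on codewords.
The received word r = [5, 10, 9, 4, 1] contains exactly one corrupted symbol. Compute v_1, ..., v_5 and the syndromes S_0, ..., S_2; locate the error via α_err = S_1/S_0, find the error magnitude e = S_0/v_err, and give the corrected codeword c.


S = (3, 1, 4), error at position 4, error magnitude e = 2, c = [5, 10, 9, 2, 1].

Step 1: column multipliers v_i = (∏_{j≠i}(α_i − α_j))^{−1} mod 11.
  i = 1 (α = 1): (1−7)(1−8)(1−4)(1−5) = (−6)·(−7)·(−3)·(−4) = 504 ≡ 9, so v_1 = 9^{−1} = 5 (mod 11).
  i = 2 (α = 7): (7−1)(7−8)(7−4)(7−5) = 6·(−1)·3·2 = −36 ≡ 8, so v_2 = 8^{−1} = 7 (mod 11).
  i = 3 (α = 8): (8−1)(8−7)(8−4)(8−5) = 7·1·4·3 = 84 ≡ 7, so v_3 = 7^{−1} = 8 (mod 11).
  i = 4 (α = 4): (4−1)(4−7)(4−8)(4−5) = 3·(−3)·(−4)·(−1) = −36 ≡ 8, so v_4 = 8^{−1} = 7 (mod 11).
  i = 5 (α = 5): (5−1)(5−7)(5−8)(5−4) = 4·(−2)·(−3)·1 = 24 ≡ 2, so v_5 = 2^{−1} = 6 (mod 11).
  v = [5, 7, 8, 7, 6].
Step 2: syndromes of r = [5, 10, 9, 4, 1] (all sums mod 11).
  S_0 = Σ v_i r_i = 5·5 + 7·10 + 8·9 + 7·4 + 6·1 = 201 ≡ 3.
  S_1 = Σ v_i α_i r_i = 5·1·5 + 7·7·10 + 8·8·9 + 7·4·4 + 6·5·1 = 1233 ≡ 1.
  α_i^2 mod 11 = [1, 5, 9, 5, 3].
  S_2 = Σ v_i α_i^2 r_i = 5·1·5 + 7·5·10 + 8·9·9 + 7·5·4 + 6·3·1 = 1181 ≡ 4.
  S = (3, 1, 4) ≠ 0, so r is not a codeword (an error is present).
Step 3: locate the error. For a single error e at position i, S_ℓ = v_i·e·α_i^ℓ, so α_err = S_1/S_0.
  S_0^{−1} = 3^{−1} = 4 (mod 11), so α_err = 1·4 = 4 ≡ 4 = α_4. Error position i = 4.
  Consistency check: S_2/S_1 = 4·1 = 4 ≡ 4 = α_err ✓ (single-error assumption holds).
Step 4: error magnitude e = S_0/v_4 = S_0·∏_{j≠4}(α_4 − α_j) = 3·8 = 24 ≡ 2 (mod 11).
Step 5: correct position 4: c_4 = r_4 − e = 4 − 2 ≡ 2 (mod 11). Hence c = [5, 10, 9, 2, 1].
  Check: interpolating c through the α_i gives m(x) = 6 + 10·x (degree < 2) with m(α_i) = c_i for every i, so c is indeed a codeword.


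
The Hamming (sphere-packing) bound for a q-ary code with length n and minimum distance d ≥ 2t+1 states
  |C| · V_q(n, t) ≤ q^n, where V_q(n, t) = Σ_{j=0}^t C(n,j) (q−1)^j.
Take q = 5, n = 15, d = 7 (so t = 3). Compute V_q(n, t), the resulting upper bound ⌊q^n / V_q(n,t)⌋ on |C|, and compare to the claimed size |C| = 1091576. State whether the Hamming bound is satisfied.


V_q(n, t) = 30861, q^n = 30517578125, Hamming bound = 988871, |C| = 1091576 > bound (violated).

Step 1: Compute V_q(n, t) = Σ_{j=0}^3 C(n, j) (q−1)^j.
  j = 0: C(15,0)·(4)^0 = 1·1 = 1.
  j = 1: C(15,1)·(4)^1 = 15·4 = 60.
  j = 2: C(15,2)·(4)^2 = 105·16 = 1680.
  j = 3: C(15,3)·(4)^3 = 455·64 = 29120.
  V_q(n, t) = 1 + 60 + 1680 + 29120 = 30861.
Step 2: q^n = 5^15 = 30517578125.
Step 3: Hamming bound ⌊q^n / V_q(n,t)⌋ = ⌊30517578125/30861⌋ = 988871.
Step 4: Compare |C| = 1091576 to 988871: violated.
The claimed |C| lies above the Hamming bound, so no 5-ary code of length 15 with d ≥ 7 can have 1091576 codewords.


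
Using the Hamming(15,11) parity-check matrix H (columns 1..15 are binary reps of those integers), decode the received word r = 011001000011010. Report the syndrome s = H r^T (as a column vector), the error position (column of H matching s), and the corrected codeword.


s = (1, 1, 1, 0)^T, error position = 14, corrected codeword c = 011001000011000

Compute s = H r^T mod 2 one row at a time:
  s_1 = 0 + 0 + 0 + 1 + 1 + 0 + 1 + 0 = 3 ≡ 1 (mod 2).
  s_2 = 0 + 0 + 1 + 0 + 1 + 0 + 1 + 0 = 3 ≡ 1 (mod 2).
  s_3 = 1 + 1 + 1 + 0 + 0 + 1 + 1 + 0 = 5 ≡ 1 (mod 2).
  s_4 = 0 + 1 + 0 + 0 + 0 + 1 + 0 + 0 = 2 ≡ 0 (mod 2).
s = (1, 1, 1, 0)^T — this equals column 14 of H (binary 1110), so error is at position 14.
Correct: flip bit 14 of r = 011001000011010 to get c = 011001000011000.


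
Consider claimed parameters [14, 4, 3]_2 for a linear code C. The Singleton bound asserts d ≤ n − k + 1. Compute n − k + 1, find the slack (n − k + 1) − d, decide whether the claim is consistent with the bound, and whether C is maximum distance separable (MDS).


Singleton RHS = n − k + 1 = 11, slack = 8, bound satisfied, not MDS.

Singleton bound: d ≤ n − k + 1.
Here n = 14, k = 4, so n − k + 1 = 11.
Given d = 3, check d ≤ 11: YES.
Slack = (n − k + 1) − d = 8.
The code is NOT MDS (slack = 8 > 0).
Description: the claimed parameters are [14, 4, 3]_2; such a code would be non-MDS.


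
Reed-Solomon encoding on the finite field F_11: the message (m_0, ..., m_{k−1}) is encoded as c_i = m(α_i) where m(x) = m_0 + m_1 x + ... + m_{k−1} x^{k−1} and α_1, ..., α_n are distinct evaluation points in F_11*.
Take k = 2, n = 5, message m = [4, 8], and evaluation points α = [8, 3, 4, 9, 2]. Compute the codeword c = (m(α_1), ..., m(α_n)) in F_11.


c = [2, 6, 3, 10, 9]

Message polynomial: m(x) = 4 + 8·x (mod 11).
For each evaluation point α_i, compute m(α_i) mod 11:
  α_1 = 8: Horner steps 8 → 2, so m(8) = 2.
  α_2 = 3: Horner steps 8 → 6, so m(3) = 6.
  α_3 = 4: Horner steps 8 → 3, so m(4) = 3.
  α_4 = 9: Horner steps 8 → 10, so m(9) = 10.
  α_5 = 2: Horner steps 8 → 9, so m(2) = 9.
Codeword c = [2, 6, 3, 10, 9] ∈ F_11^5.


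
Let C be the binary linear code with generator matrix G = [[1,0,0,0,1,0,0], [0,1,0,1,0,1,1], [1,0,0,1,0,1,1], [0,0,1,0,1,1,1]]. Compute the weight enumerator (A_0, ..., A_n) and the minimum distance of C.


Weight distribution: A_0 = 1, A_2 = 4, A_4 = 9, A_6 = 2. Minimum distance d = 2.

Enumerate all 2^4 = 16 messages m ∈ F_2^4.
For each, compute codeword c = mG in F_2^7, then tally its weight.
  m = 0000 → c = 0000000, weight = 0.
  m = 1000 → c = 1000100, weight = 2.
  m = 0100 → c = 0101011, weight = 4.
  m = 1100 → c = 1101111, weight = 6.
  m = 0010 → c = 1001011, weight = 4.
  m = 1010 → c = 0001111, weight = 4.
  m = 0110 → c = 1100000, weight = 2.
  m = 1110 → c = 0100100, weight = 2.
  m = 0001 → c = 0010111, weight = 4.
  m = 1001 → c = 1010011, weight = 4.
  m = 0101 → c = 0111100, weight = 4.
  m = 1101 → c = 1111000, weight = 4.
  m = 0011 → c = 1011100, weight = 4.
  m = 1011 → c = 0011000, weight = 2.
  m = 0111 → c = 1110111, weight = 6.
  m = 1111 → c = 0110011, weight = 4.
Tally weights:
  weight 0: 1 codewords.
  weight 2: 4 codewords.
  weight 4: 9 codewords.
  weight 6: 2 codewords.
Minimum distance d = smallest w > 0 with A_w > 0 = 2.
Sanity: Σ A_w = 16 = 2^4 = 16 ✓.


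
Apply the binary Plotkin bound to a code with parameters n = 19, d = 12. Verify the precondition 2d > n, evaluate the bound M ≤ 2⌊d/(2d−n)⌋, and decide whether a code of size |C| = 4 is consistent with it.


Plotkin bound M ≤ 4; given |C| = 4 ≤ bound (satisfied).

Check applicability: 2d = 24, n = 19.
2d − n = 5 > 0, so Plotkin applies.
Compute d/(2d−n) = 12/5 ≈ 2.4000.
⌊d/(2d−n)⌋ = 2.
Plotkin bound: M ≤ 2·2 = 4.
Given |C| = 4, check: satisfied.
This |C| is at the Plotkin bound.


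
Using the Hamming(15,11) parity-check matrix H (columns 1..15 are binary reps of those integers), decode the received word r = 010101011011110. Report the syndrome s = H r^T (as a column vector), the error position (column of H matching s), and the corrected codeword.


s = (0, 1, 0, 1)^T, error position = 5, corrected codeword c = 010111011011110

Compute s = H r^T mod 2 one row at a time:
  s_1 = 1 + 1 + 0 + 1 + 1 + 1 + 1 + 0 = 6 ≡ 0 (mod 2).
  s_2 = 1 + 0 + 1 + 0 + 1 + 1 + 1 + 0 = 5 ≡ 1 (mod 2).
  s_3 = 1 + 0 + 1 + 0 + 0 + 1 + 1 + 0 = 4 ≡ 0 (mod 2).
  s_4 = 0 + 0 + 0 + 0 + 1 + 1 + 1 + 0 = 3 ≡ 1 (mod 2).
s = (0, 1, 0, 1)^T — this equals column 5 of H (binary 0101), so error is at position 5.
Correct: flip bit 5 of r = 010101011011110 to get c = 010111011011110.


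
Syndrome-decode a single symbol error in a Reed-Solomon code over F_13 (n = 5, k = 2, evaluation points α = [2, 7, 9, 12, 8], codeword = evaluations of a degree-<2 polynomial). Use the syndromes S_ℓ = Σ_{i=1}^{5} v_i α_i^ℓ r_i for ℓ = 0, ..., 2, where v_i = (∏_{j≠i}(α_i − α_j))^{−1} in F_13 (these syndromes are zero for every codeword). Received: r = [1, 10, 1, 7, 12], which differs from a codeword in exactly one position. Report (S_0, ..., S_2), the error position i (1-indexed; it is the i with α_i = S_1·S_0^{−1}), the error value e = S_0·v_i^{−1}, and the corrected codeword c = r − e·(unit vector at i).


S = (2, 4, 8), error at position 1, error magnitude e = 1, c = [0, 10, 1, 7, 12].

Step 1: column multipliers v_i = (∏_{j≠i}(α_i − α_j))^{−1} mod 13.
  i = 1 (α = 2): (2−7)(2−9)(2−12)(2−8) = (−5)·(−7)·(−10)·(−6) = 2100 ≡ 7, so v_1 = 7^{−1} = 2 (mod 13).
  i = 2 (α = 7): (7−2)(7−9)(7−12)(7−8) = 5·(−2)·(−5)·(−1) = −50 ≡ 2, so v_2 = 2^{−1} = 7 (mod 13).
  i = 3 (α = 9): (9−2)(9−7)(9−12)(9−8) = 7·2·(−3)·1 = −42 ≡ 10, so v_3 = 10^{−1} = 4 (mod 13).
  i = 4 (α = 12): (12−2)(12−7)(12−9)(12−8) = 10·5·3·4 = 600 ≡ 2, so v_4 = 2^{−1} = 7 (mod 13).
  i = 5 (α = 8): (8−2)(8−7)(8−9)(8−12) = 6·1·(−1)·(−4) = 24 ≡ 11, so v_5 = 11^{−1} = 6 (mod 13).
  v = [2, 7, 4, 7, 6].
Step 2: syndromes of r = [1, 10, 1, 7, 12] (all sums mod 13).
  S_0 = Σ v_i r_i = 2·1 + 7·10 + 4·1 + 7·7 + 6·12 = 197 ≡ 2.
  S_1 = Σ v_i α_i r_i = 2·2·1 + 7·7·10 + 4·9·1 + 7·12·7 + 6·8·12 = 1694 ≡ 4.
  α_i^2 mod 13 = [4, 10, 3, 1, 12].
  S_2 = Σ v_i α_i^2 r_i = 2·4·1 + 7·10·10 + 4·3·1 + 7·1·7 + 6·12·12 = 1633 ≡ 8.
  S = (2, 4, 8) ≠ 0, so r is not a codeword (an error is present).
Step 3: locate the error. For a single error e at position i, S_ℓ = v_i·e·α_i^ℓ, so α_err = S_1/S_0.
  S_0^{−1} = 2^{−1} = 7 (mod 13), so α_err = 4·7 = 28 ≡ 2 = α_1. Error position i = 1.
  Consistency check: S_2/S_1 = 8·10 = 80 ≡ 2 = α_err ✓ (single-error assumption holds).
Step 4: error magnitude e = S_0/v_1 = S_0·∏_{j≠1}(α_1 − α_j) = 2·7 = 14 ≡ 1 (mod 13).
Step 5: correct position 1: c_1 = r_1 − e = 1 − 1 ≡ 0 (mod 13). Hence c = [0, 10, 1, 7, 12].
  Check: interpolating c through the α_i gives m(x) = 9 + 2·x (degree < 2) with m(α_i) = c_i for every i, so c is indeed a codeword.


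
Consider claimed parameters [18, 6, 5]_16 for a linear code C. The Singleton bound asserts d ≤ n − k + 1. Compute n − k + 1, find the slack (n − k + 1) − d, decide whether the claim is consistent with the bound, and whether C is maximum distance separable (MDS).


Singleton RHS = n − k + 1 = 13, slack = 8, bound satisfied, not MDS.

Singleton bound: d ≤ n − k + 1.
Here n = 18, k = 6, so n − k + 1 = 13.
Given d = 5, check d ≤ 13: YES.
Slack = (n − k + 1) − d = 8.
The code is NOT MDS (slack = 8 > 0).
Description: the claimed parameters are [18, 6, 5]_16; such a code would be non-MDS.


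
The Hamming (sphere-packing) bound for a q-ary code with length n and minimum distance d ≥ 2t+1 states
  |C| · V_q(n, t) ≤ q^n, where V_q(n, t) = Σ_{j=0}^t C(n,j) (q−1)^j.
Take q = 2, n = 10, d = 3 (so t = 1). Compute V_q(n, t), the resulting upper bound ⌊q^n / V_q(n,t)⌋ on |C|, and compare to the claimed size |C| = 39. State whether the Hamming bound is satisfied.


V_q(n, t) = 11, q^n = 1024, Hamming bound = 93, |C| = 39 ≤ bound (satisfied).

Step 1: Compute V_q(n, t) = Σ_{j=0}^1 C(n, j) (q−1)^j.
  j = 0: C(10,0)·(1)^0 = 1·1 = 1.
  j = 1: C(10,1)·(1)^1 = 10·1 = 10.
  V_q(n, t) = 1 + 10 = 11.
Step 2: q^n = 2^10 = 1024.
Step 3: Hamming bound ⌊q^n / V_q(n,t)⌋ = ⌊1024/11⌋ = 93.
Step 4: Compare |C| = 39 to 93: satisfied.
The claimed |C| lies below the Hamming bound.


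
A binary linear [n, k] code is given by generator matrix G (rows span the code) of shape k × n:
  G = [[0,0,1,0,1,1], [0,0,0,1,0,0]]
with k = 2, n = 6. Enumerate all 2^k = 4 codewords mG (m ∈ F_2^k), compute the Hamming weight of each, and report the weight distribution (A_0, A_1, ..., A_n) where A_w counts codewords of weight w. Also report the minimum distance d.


Weight distribution: A_0 = 1, A_1 = 1, A_3 = 1, A_4 = 1. Minimum distance d = 1.

Enumerate all 2^2 = 4 messages m ∈ F_2^2.
For each, compute codeword c = mG in F_2^6, then tally its weight.
  m = 00 → c = 000000, weight = 0.
  m = 10 → c = 001011, weight = 3.
  m = 01 → c = 000100, weight = 1.
  m = 11 → c = 001111, weight = 4.
Tally weights:
  weight 0: 1 codewords.
  weight 1: 1 codewords.
  weight 3: 1 codewords.
  weight 4: 1 codewords.
Minimum distance d = smallest w > 0 with A_w > 0 = 1.
Sanity: Σ A_w = 4 = 2^2 = 4 ✓.


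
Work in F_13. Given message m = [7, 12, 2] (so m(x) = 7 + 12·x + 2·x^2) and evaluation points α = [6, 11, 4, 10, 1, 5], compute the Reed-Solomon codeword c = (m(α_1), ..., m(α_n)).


c = [8, 4, 9, 2, 8, 0]

Message polynomial: m(x) = 7 + 12·x + 2·x^2 (mod 13).
For each evaluation point α_i, compute m(α_i) mod 13:
  α_1 = 6: Horner steps 2 → 11 → 8, so m(6) = 8.
  α_2 = 11: Horner steps 2 → 8 → 4, so m(11) = 4.
  α_3 = 4: Horner steps 2 → 7 → 9, so m(4) = 9.
  α_4 = 10: Horner steps 2 → 6 → 2, so m(10) = 2.
  α_5 = 1: Horner steps 2 → 1 → 8, so m(1) = 8.
  α_6 = 5: Horner steps 2 → 9 → 0, so m(5) = 0.
Codeword c = [8, 4, 9, 2, 8, 0] ∈ F_13^6.


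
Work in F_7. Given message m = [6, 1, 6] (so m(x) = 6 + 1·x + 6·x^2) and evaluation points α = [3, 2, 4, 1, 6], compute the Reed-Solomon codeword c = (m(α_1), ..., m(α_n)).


c = [0, 4, 1, 6, 4]

Message polynomial: m(x) = 6 + 1·x + 6·x^2 (mod 7).
For each evaluation point α_i, compute m(α_i) mod 7:
  α_1 = 3: Horner steps 6 → 5 → 0, so m(3) = 0.
  α_2 = 2: Horner steps 6 → 6 → 4, so m(2) = 4.
  α_3 = 4: Horner steps 6 → 4 → 1, so m(4) = 1.
  α_4 = 1: Horner steps 6 → 0 → 6, so m(1) = 6.
  α_5 = 6: Horner steps 6 → 2 → 4, so m(6) = 4.
Codeword c = [0, 4, 1, 6, 4] ∈ F_7^5.


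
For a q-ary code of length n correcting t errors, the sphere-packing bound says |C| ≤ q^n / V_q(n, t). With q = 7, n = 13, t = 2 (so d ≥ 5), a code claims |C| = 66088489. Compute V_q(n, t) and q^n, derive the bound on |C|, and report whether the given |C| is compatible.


V_q(n, t) = 2887, q^n = 96889010407, Hamming bound = 33560446, |C| = 66088489 > bound (violated).

Step 1: Compute V_q(n, t) = Σ_{j=0}^2 C(n, j) (q−1)^j.
  j = 0: C(13,0)·(6)^0 = 1·1 = 1.
  j = 1: C(13,1)·(6)^1 = 13·6 = 78.
  j = 2: C(13,2)·(6)^2 = 78·36 = 2808.
  V_q(n, t) = 1 + 78 + 2808 = 2887.
Step 2: q^n = 7^13 = 96889010407.
Step 3: Hamming bound ⌊q^n / V_q(n,t)⌋ = ⌊96889010407/2887⌋ = 33560446.
Step 4: Compare |C| = 66088489 to 33560446: violated.
The claimed |C| lies above the Hamming bound, so no 7-ary code of length 13 with d ≥ 5 can have 66088489 codewords.


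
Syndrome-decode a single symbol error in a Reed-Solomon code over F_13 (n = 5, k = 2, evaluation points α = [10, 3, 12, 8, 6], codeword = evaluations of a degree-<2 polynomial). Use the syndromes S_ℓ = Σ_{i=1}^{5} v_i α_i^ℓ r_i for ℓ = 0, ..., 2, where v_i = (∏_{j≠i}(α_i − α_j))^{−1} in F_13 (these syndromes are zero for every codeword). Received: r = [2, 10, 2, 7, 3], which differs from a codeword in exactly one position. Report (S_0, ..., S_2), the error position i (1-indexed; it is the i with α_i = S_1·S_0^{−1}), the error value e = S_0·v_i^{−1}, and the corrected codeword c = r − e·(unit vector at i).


S = (6, 8, 2), error at position 1, error magnitude e = 4, c = [11, 10, 2, 7, 3].

Step 1: column multipliers v_i = (∏_{j≠i}(α_i − α_j))^{−1} mod 13.
  i = 1 (α = 10): (10−3)(10−12)(10−8)(10−6) = 7·(−2)·2·4 = −112 ≡ 5, so v_1 = 5^{−1} = 8 (mod 13).
  i = 2 (α = 3): (3−10)(3−12)(3−8)(3−6) = (−7)·(−9)·(−5)·(−3) = 945 ≡ 9, so v_2 = 9^{−1} = 3 (mod 13).
  i = 3 (α = 12): (12−10)(12−3)(12−8)(12−6) = 2·9·4·6 = 432 ≡ 3, so v_3 = 3^{−1} = 9 (mod 13).
  i = 4 (α = 8): (8−10)(8−3)(8−12)(8−6) = (−2)·5·(−4)·2 = 80 ≡ 2, so v_4 = 2^{−1} = 7 (mod 13).
  i = 5 (α = 6): (6−10)(6−3)(6−12)(6−8) = (−4)·3·(−6)·(−2) = −144 ≡ 12, so v_5 = 12^{−1} = 12 (mod 13).
  v = [8, 3, 9, 7, 12].
Step 2: syndromes of r = [2, 10, 2, 7, 3] (all sums mod 13).
  S_0 = Σ v_i r_i = 8·2 + 3·10 + 9·2 + 7·7 + 12·3 = 149 ≡ 6.
  S_1 = Σ v_i α_i r_i = 8·10·2 + 3·3·10 + 9·12·2 + 7·8·7 + 12·6·3 = 1074 ≡ 8.
  α_i^2 mod 13 = [9, 9, 1, 12, 10].
  S_2 = Σ v_i α_i^2 r_i = 8·9·2 + 3·9·10 + 9·1·2 + 7·12·7 + 12·10·3 = 1380 ≡ 2.
  S = (6, 8, 2) ≠ 0, so r is not a codeword (an error is present).
Step 3: locate the error. For a single error e at position i, S_ℓ = v_i·e·α_i^ℓ, so α_err = S_1/S_0.
  S_0^{−1} = 6^{−1} = 11 (mod 13), so α_err = 8·11 = 88 ≡ 10 = α_1. Error position i = 1.
  Consistency check: S_2/S_1 = 2·5 = 10 ≡ 10 = α_err ✓ (single-error assumption holds).
Step 4: error magnitude e = S_0/v_1 = S_0·∏_{j≠1}(α_1 − α_j) = 6·5 = 30 ≡ 4 (mod 13).
Step 5: correct position 1: c_1 = r_1 − e = 2 − 4 ≡ 11 (mod 13). Hence c = [11, 10, 2, 7, 3].
  Check: interpolating c through the α_i gives m(x) = 4 + 2·x (degree < 2) with m(α_i) = c_i for every i, so c is indeed a codeword.


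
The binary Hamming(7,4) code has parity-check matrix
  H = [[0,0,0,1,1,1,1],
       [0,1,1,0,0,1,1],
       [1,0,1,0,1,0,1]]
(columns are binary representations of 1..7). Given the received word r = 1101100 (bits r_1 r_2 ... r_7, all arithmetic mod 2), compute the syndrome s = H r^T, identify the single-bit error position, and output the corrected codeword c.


s = (0, 1, 0)^T, error position = 2, corrected codeword c = 1001100

Compute s = H r^T mod 2 one row at a time:
  s_1 = 1 + 1 + 0 + 0 = 2 ≡ 0 (mod 2).
  s_2 = 1 + 0 + 0 + 0 = 1 ≡ 1 (mod 2).
  s_3 = 1 + 0 + 1 + 0 = 2 ≡ 0 (mod 2).
s = (0, 1, 0)^T — this equals column 2 of H (binary 010), so error is at position 2.
Correct: flip bit 2 of r = 1101100 to get c = 1001100.


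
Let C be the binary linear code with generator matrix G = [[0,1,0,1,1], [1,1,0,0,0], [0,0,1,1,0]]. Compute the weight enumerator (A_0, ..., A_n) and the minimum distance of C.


Weight distribution: A_0 = 1, A_2 = 2, A_3 = 4, A_4 = 1. Minimum distance d = 2.

Enumerate all 2^3 = 8 messages m ∈ F_2^3.
For each, compute codeword c = mG in F_2^5, then tally its weight.
  m = 000 → c = 00000, weight = 0.
  m = 100 → c = 01011, weight = 3.
  m = 010 → c = 11000, weight = 2.
  m = 110 → c = 10011, weight = 3.
  m = 001 → c = 00110, weight = 2.
  m = 101 → c = 01101, weight = 3.
  m = 011 → c = 11110, weight = 4.
  m = 111 → c = 10101, weight = 3.
Tally weights:
  weight 0: 1 codewords.
  weight 2: 2 codewords.
  weight 3: 4 codewords.
  weight 4: 1 codewords.
Minimum distance d = smallest w > 0 with A_w > 0 = 2.
Sanity: Σ A_w = 8 = 2^3 = 8 ✓.


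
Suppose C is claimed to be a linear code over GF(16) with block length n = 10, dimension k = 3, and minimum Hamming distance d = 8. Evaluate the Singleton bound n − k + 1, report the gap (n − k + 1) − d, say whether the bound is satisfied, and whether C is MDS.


Singleton RHS = n − k + 1 = 8, slack = 0, bound satisfied, MDS.

Singleton bound: d ≤ n − k + 1.
Here n = 10, k = 3, so n − k + 1 = 8.
Given d = 8, check d ≤ 8: YES.
Slack = (n − k + 1) − d = 0.
The code is MDS (slack = 0).
Description: the claimed parameters are [10, 3, 8]_16; such a code would be MDS (meets Singleton bound).


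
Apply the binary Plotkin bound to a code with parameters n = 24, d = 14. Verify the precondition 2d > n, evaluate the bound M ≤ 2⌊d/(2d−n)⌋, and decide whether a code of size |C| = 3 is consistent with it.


Plotkin bound M ≤ 6; given |C| = 3 ≤ bound (satisfied).

Check applicability: 2d = 28, n = 24.
2d − n = 4 > 0, so Plotkin applies.
Compute d/(2d−n) = 14/4 ≈ 3.5000.
⌊d/(2d−n)⌋ = 3.
Plotkin bound: M ≤ 2·3 = 6.
Given |C| = 3, check: satisfied.
This |C| is below the Plotkin bound.


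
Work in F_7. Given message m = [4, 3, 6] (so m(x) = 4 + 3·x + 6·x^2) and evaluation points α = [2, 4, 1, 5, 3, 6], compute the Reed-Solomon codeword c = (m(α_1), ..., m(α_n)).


c = [6, 0, 6, 1, 4, 0]

Message polynomial: m(x) = 4 + 3·x + 6·x^2 (mod 7).
For each evaluation point α_i, compute m(α_i) mod 7:
  α_1 = 2: Horner steps 6 → 1 → 6, so m(2) = 6.
  α_2 = 4: Horner steps 6 → 6 → 0, so m(4) = 0.
  α_3 = 1: Horner steps 6 → 2 → 6, so m(1) = 6.
  α_4 = 5: Horner steps 6 → 5 → 1, so m(5) = 1.
  α_5 = 3: Horner steps 6 → 0 → 4, so m(3) = 4.
  α_6 = 6: Horner steps 6 → 4 → 0, so m(6) = 0.
Codeword c = [6, 0, 6, 1, 4, 0] ∈ F_7^6.


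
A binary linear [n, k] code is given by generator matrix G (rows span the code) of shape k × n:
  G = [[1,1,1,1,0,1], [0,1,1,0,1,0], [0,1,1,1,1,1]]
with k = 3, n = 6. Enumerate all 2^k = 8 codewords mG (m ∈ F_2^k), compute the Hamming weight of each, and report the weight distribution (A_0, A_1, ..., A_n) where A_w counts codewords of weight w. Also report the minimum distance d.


Weight distribution: A_0 = 1, A_2 = 2, A_3 = 2, A_4 = 1, A_5 = 2. Minimum distance d = 2.

Enumerate all 2^3 = 8 messages m ∈ F_2^3.
For each, compute codeword c = mG in F_2^6, then tally its weight.
  m = 000 → c = 000000, weight = 0.
  m = 100 → c = 111101, weight = 5.
  m = 010 → c = 011010, weight = 3.
  m = 110 → c = 100111, weight = 4.
  m = 001 → c = 011111, weight = 5.
  m = 101 → c = 100010, weight = 2.
  m = 011 → c = 000101, weight = 2.
  m = 111 → c = 111000, weight = 3.
Tally weights:
  weight 0: 1 codewords.
  weight 2: 2 codewords.
  weight 3: 2 codewords.
  weight 4: 1 codewords.
  weight 5: 2 codewords.
Minimum distance d = smallest w > 0 with A_w > 0 = 2.
Sanity: Σ A_w = 8 = 2^3 = 8 ✓.


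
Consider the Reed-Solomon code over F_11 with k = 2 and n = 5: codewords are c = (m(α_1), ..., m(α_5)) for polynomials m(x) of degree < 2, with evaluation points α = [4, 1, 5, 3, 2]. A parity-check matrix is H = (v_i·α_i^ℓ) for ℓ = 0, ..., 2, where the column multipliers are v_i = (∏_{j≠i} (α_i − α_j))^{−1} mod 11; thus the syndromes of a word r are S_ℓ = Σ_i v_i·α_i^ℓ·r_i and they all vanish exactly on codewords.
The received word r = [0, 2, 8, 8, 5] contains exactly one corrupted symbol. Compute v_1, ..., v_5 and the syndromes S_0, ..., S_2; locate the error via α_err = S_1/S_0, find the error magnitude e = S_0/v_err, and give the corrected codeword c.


S = (8, 7, 2), error at position 3, error magnitude e = 5, c = [0, 2, 3, 8, 5].

Step 1: column multipliers v_i = (∏_{j≠i}(α_i − α_j))^{−1} mod 11.
  i = 1 (α = 4): (4−1)(4−5)(4−3)(4−2) = 3·(−1)·1·2 = −6 ≡ 5, so v_1 = 5^{−1} = 9 (mod 11).
  i = 2 (α = 1): (1−4)(1−5)(1−3)(1−2) = (−3)·(−4)·(−2)·(−1) = 24 ≡ 2, so v_2 = 2^{−1} = 6 (mod 11).
  i = 3 (α = 5): (5−4)(5−1)(5−3)(5−2) = 1·4·2·3 = 24 ≡ 2, so v_3 = 2^{−1} = 6 (mod 11).
  i = 4 (α = 3): (3−4)(3−1)(3−5)(3−2) = (−1)·2·(−2)·1 = 4 ≡ 4, so v_4 = 4^{−1} = 3 (mod 11).
  i = 5 (α = 2): (2−4)(2−1)(2−5)(2−3) = (−2)·1·(−3)·(−1) = −6 ≡ 5, so v_5 = 5^{−1} = 9 (mod 11).
  v = [9, 6, 6, 3, 9].
Step 2: syndromes of r = [0, 2, 8, 8, 5] (all sums mod 11).
  S_0 = Σ v_i r_i = 9·0 + 6·2 + 6·8 + 3·8 + 9·5 = 129 ≡ 8.
  S_1 = Σ v_i α_i r_i = 9·4·0 + 6·1·2 + 6·5·8 + 3·3·8 + 9·2·5 = 414 ≡ 7.
  α_i^2 mod 11 = [5, 1, 3, 9, 4].
  S_2 = Σ v_i α_i^2 r_i = 9·5·0 + 6·1·2 + 6·3·8 + 3·9·8 + 9·4·5 = 552 ≡ 2.
  S = (8, 7, 2) ≠ 0, so r is not a codeword (an error is present).
Step 3: locate the error. For a single error e at position i, S_ℓ = v_i·e·α_i^ℓ, so α_err = S_1/S_0.
  S_0^{−1} = 8^{−1} = 7 (mod 11), so α_err = 7·7 = 49 ≡ 5 = α_3. Error position i = 3.
  Consistency check: S_2/S_1 = 2·8 = 16 ≡ 5 = α_err ✓ (single-error assumption holds).
Step 4: error magnitude e = S_0/v_3 = S_0·∏_{j≠3}(α_3 − α_j) = 8·2 = 16 ≡ 5 (mod 11).
Step 5: correct position 3: c_3 = r_3 − e = 8 − 5 ≡ 3 (mod 11). Hence c = [0, 2, 3, 8, 5].
  Check: interpolating c through the α_i gives m(x) = 10 + 3·x (degree < 2) with m(α_i) = c_i for every i, so c is indeed a codeword.


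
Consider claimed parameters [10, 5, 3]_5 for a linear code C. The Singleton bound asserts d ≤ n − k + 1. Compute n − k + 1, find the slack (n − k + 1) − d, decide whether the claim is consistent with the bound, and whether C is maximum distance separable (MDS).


Singleton RHS = n − k + 1 = 6, slack = 3, bound satisfied, not MDS.

Singleton bound: d ≤ n − k + 1.
Here n = 10, k = 5, so n − k + 1 = 6.
Given d = 3, check d ≤ 6: YES.
Slack = (n − k + 1) − d = 3.
The code is NOT MDS (slack = 3 > 0).
Description: the claimed parameters are [10, 5, 3]_5; such a code would be non-MDS.


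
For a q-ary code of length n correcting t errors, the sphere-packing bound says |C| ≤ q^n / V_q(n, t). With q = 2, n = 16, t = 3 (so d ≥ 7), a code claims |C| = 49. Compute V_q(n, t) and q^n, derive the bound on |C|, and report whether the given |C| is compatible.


V_q(n, t) = 697, q^n = 65536, Hamming bound = 94, |C| = 49 ≤ bound (satisfied).

Step 1: Compute V_q(n, t) = Σ_{j=0}^3 C(n, j) (q−1)^j.
  j = 0: C(16,0)·(1)^0 = 1·1 = 1.
  j = 1: C(16,1)·(1)^1 = 16·1 = 16.
  j = 2: C(16,2)·(1)^2 = 120·1 = 120.
  j = 3: C(16,3)·(1)^3 = 560·1 = 560.
  V_q(n, t) = 1 + 16 + 120 + 560 = 697.
Step 2: q^n = 2^16 = 65536.
Step 3: Hamming bound ⌊q^n / V_q(n,t)⌋ = ⌊65536/697⌋ = 94.
Step 4: Compare |C| = 49 to 94: satisfied.
The claimed |C| lies below the Hamming bound.


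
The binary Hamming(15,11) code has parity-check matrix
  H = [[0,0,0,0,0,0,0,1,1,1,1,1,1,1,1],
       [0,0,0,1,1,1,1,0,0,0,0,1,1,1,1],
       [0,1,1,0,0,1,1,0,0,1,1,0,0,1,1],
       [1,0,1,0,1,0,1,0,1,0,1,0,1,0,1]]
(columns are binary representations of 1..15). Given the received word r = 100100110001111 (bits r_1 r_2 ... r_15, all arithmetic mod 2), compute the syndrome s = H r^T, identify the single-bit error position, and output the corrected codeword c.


s = (1, 0, 1, 0)^T, error position = 10, corrected codeword c = 100100110101111

Compute s = H r^T mod 2 one row at a time:
  s_1 = 1 + 0 + 0 + 0 + 1 + 1 + 1 + 1 = 5 ≡ 1 (mod 2).
  s_2 = 1 + 0 + 0 + 1 + 1 + 1 + 1 + 1 = 6 ≡ 0 (mod 2).
  s_3 = 0 + 0 + 0 + 1 + 0 + 0 + 1 + 1 = 3 ≡ 1 (mod 2).
  s_4 = 1 + 0 + 0 + 1 + 0 + 0 + 1 + 1 = 4 ≡ 0 (mod 2).
s = (1, 0, 1, 0)^T — this equals column 10 of H (binary 1010), so error is at position 10.
Correct: flip bit 10 of r = 100100110001111 to get c = 100100110101111.


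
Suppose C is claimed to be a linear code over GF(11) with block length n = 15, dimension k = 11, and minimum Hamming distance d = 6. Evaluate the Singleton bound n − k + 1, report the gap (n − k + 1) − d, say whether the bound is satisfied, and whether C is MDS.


Singleton RHS = n − k + 1 = 5, slack = -1, bound violated (no such code; not MDS).

Singleton bound: d ≤ n − k + 1.
Here n = 15, k = 11, so n − k + 1 = 5.
Given d = 6, check d ≤ 5: NO.
Slack = (n − k + 1) − d = -1.
The slack is negative: d = 6 exceeds n − k + 1 = 5 by 1, so the Singleton bound is violated and no linear [15, 11, 6]_11 code can exist. In particular it is not MDS (MDS requires d = n − k + 1 exactly).
Description: the claimed parameters are [15, 11, 6]_11; such a code would be impossible (violates the Singleton bound).


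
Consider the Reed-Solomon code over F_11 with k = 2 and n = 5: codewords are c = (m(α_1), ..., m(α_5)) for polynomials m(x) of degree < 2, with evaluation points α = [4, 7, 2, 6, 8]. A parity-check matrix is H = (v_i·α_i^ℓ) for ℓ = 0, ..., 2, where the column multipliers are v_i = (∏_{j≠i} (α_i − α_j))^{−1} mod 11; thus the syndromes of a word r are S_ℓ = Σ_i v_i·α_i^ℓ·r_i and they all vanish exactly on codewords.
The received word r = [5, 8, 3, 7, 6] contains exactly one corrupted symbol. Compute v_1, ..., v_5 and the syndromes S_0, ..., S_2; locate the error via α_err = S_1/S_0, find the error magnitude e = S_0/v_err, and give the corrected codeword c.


S = (2, 5, 7), error at position 5, error magnitude e = 8, c = [5, 8, 3, 7, 9].

Step 1: column multipliers v_i = (∏_{j≠i}(α_i − α_j))^{−1} mod 11.
  i = 1 (α = 4): (4−7)(4−2)(4−6)(4−8) = (−3)·2·(−2)·(−4) = −48 ≡ 7, so v_1 = 7^{−1} = 8 (mod 11).
  i = 2 (α = 7): (7−4)(7−2)(7−6)(7−8) = 3·5·1·(−1) = −15 ≡ 7, so v_2 = 7^{−1} = 8 (mod 11).
  i = 3 (α = 2): (2−4)(2−7)(2−6)(2−8) = (−2)·(−5)·(−4)·(−6) = 240 ≡ 9, so v_3 = 9^{−1} = 5 (mod 11).
  i = 4 (α = 6): (6−4)(6−7)(6−2)(6−8) = 2·(−1)·4·(−2) = 16 ≡ 5, so v_4 = 5^{−1} = 9 (mod 11).
  i = 5 (α = 8): (8−4)(8−7)(8−2)(8−6) = 4·1·6·2 = 48 ≡ 4, so v_5 = 4^{−1} = 3 (mod 11).
  v = [8, 8, 5, 9, 3].
Step 2: syndromes of r = [5, 8, 3, 7, 6] (all sums mod 11).
  S_0 = Σ v_i r_i = 8·5 + 8·8 + 5·3 + 9·7 + 3·6 = 200 ≡ 2.
  S_1 = Σ v_i α_i r_i = 8·4·5 + 8·7·8 + 5·2·3 + 9·6·7 + 3·8·6 = 1160 ≡ 5.
  α_i^2 mod 11 = [5, 5, 4, 3, 9].
  S_2 = Σ v_i α_i^2 r_i = 8·5·5 + 8·5·8 + 5·4·3 + 9·3·7 + 3·9·6 = 931 ≡ 7.
  S = (2, 5, 7) ≠ 0, so r is not a codeword (an error is present).
Step 3: locate the error. For a single error e at position i, S_ℓ = v_i·e·α_i^ℓ, so α_err = S_1/S_0.
  S_0^{−1} = 2^{−1} = 6 (mod 11), so α_err = 5·6 = 30 ≡ 8 = α_5. Error position i = 5.
  Consistency check: S_2/S_1 = 7·9 = 63 ≡ 8 = α_err ✓ (single-error assumption holds).
Step 4: error magnitude e = S_0/v_5 = S_0·∏_{j≠5}(α_5 − α_j) = 2·4 = 8 ≡ 8 (mod 11).
Step 5: correct position 5: c_5 = r_5 − e = 6 − 8 ≡ 9 (mod 11). Hence c = [5, 8, 3, 7, 9].
  Check: interpolating c through the α_i gives m(x) = 1 + 1·x (degree < 2) with m(α_i) = c_i for every i, so c is indeed a codeword.


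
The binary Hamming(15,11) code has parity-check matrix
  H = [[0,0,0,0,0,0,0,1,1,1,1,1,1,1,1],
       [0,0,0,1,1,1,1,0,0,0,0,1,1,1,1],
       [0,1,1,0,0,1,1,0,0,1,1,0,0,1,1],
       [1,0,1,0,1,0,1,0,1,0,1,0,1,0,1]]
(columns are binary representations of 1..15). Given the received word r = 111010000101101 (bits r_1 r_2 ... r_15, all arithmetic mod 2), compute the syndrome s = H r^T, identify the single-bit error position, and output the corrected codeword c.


s = (0, 0, 0, 1)^T, error position = 1, corrected codeword c = 011010000101101

Compute s = H r^T mod 2 one row at a time:
  s_1 = 0 + 0 + 1 + 0 + 1 + 1 + 0 + 1 = 4 ≡ 0 (mod 2).
  s_2 = 0 + 1 + 0 + 0 + 1 + 1 + 0 + 1 = 4 ≡ 0 (mod 2).
  s_3 = 1 + 1 + 0 + 0 + 1 + 0 + 0 + 1 = 4 ≡ 0 (mod 2).
  s_4 = 1 + 1 + 1 + 0 + 0 + 0 + 1 + 1 = 5 ≡ 1 (mod 2).
s = (0, 0, 0, 1)^T — this equals column 1 of H (binary 0001), so error is at position 1.
Correct: flip bit 1 of r = 111010000101101 to get c = 011010000101101.


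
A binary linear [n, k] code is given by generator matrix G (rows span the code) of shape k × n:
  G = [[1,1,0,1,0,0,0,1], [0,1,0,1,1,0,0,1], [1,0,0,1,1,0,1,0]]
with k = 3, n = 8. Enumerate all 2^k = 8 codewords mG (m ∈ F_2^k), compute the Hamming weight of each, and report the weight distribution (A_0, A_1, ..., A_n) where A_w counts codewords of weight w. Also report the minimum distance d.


Weight distribution: A_0 = 1, A_2 = 2, A_4 = 5. Minimum distance d = 2.

Enumerate all 2^3 = 8 messages m ∈ F_2^3.
For each, compute codeword c = mG in F_2^8, then tally its weight.
  m = 000 → c = 00000000, weight = 0.
  m = 100 → c = 11010001, weight = 4.
  m = 010 → c = 01011001, weight = 4.
  m = 110 → c = 10001000, weight = 2.
  m = 001 → c = 10011010, weight = 4.
  m = 101 → c = 01001011, weight = 4.
  m = 011 → c = 11000011, weight = 4.
  m = 111 → c = 00010010, weight = 2.
Tally weights:
  weight 0: 1 codewords.
  weight 2: 2 codewords.
  weight 4: 5 codewords.
Minimum distance d = smallest w > 0 with A_w > 0 = 2.
Sanity: Σ A_w = 8 = 2^3 = 8 ✓.


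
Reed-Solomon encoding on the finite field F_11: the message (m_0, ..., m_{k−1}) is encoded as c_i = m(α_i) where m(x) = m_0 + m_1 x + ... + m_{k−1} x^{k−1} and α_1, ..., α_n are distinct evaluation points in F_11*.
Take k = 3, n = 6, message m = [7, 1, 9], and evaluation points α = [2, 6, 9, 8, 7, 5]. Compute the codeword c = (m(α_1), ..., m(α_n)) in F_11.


c = [1, 7, 8, 8, 4, 6]

Message polynomial: m(x) = 7 + 1·x + 9·x^2 (mod 11).
For each evaluation point α_i, compute m(α_i) mod 11:
  α_1 = 2: Horner steps 9 → 8 → 1, so m(2) = 1.
  α_2 = 6: Horner steps 9 → 0 → 7, so m(6) = 7.
  α_3 = 9: Horner steps 9 → 5 → 8, so m(9) = 8.
  α_4 = 8: Horner steps 9 → 7 → 8, so m(8) = 8.
  α_5 = 7: Horner steps 9 → 9 → 4, so m(7) = 4.
  α_6 = 5: Horner steps 9 → 2 → 6, so m(5) = 6.
Codeword c = [1, 7, 8, 8, 4, 6] ∈ F_11^6.


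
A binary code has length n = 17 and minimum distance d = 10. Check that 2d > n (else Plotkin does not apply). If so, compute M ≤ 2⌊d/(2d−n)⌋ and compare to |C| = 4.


Plotkin bound M ≤ 6; given |C| = 4 ≤ bound (satisfied).

Check applicability: 2d = 20, n = 17.
2d − n = 3 > 0, so Plotkin applies.
Compute d/(2d−n) = 10/3 ≈ 3.3333.
⌊d/(2d−n)⌋ = 3.
Plotkin bound: M ≤ 2·3 = 6.
Given |C| = 4, check: satisfied.
This |C| is below the Plotkin bound.
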